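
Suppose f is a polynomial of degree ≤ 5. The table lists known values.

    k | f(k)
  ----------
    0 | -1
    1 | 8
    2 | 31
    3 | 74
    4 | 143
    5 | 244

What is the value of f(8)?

799

First differences: 9, 23, 43, 69, 101. Second differences: 14, 20, 26, 32. Third differences: 6, 6, 6.
Level-3 differences are constant, so f has degree 3.
Fitting a degree-3 polynomial gives f(k) = k³ + 4k² + 4k - 1.
Then f(8) = 799.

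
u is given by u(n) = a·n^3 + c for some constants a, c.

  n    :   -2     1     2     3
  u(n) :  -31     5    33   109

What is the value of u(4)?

257

From u(-2) = -31 and u(1) = 5: -8a + c = -31 and 1a + c = 5.
Subtracting: 9a = 36, so a = 4; then c = -31 − 4·(-8) = 1.
So u(n) = 4n³ + 1, and u(4) = 257.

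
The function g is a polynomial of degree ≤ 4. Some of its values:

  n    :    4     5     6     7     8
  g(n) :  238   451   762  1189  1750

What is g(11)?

First differences: 213, 311, 427, 561. Second differences: 98, 116, 134. Third differences: 18, 18.
Level-3 differences are constant, so g has degree 3.
Fitting a degree-3 polynomial gives g(n) = 3n³ + 4n² - 6n + 6.
Then g(11) = 4417.

4417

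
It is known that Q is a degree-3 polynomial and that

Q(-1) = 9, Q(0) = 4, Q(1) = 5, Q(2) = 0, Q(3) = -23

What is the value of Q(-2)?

First differences: -5, 1, -5, -23. Second differences: 6, -6, -18. Third differences: -12, -12.
Level-3 differences are constant, so Q has degree 3.
Fitting a degree-3 polynomial gives Q(m) = -2m³ + 3m² + 4.
Then Q(-2) = 32.

32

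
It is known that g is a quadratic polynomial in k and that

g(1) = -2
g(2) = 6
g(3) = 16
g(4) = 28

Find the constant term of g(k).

Write g(k) = ak² + bk + c; the 4 given values yield a linear system in the 3 coefficients.
Solving, g(k) = k² + 5k - 8.
The constant term is g(0) = -8.

-8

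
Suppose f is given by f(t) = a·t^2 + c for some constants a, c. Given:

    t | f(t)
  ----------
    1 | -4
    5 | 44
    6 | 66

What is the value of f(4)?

From f(1) = -4 and f(5) = 44: 1a + c = -4 and 25a + c = 44.
Subtracting: 24a = 48, so a = 2; then c = -4 − 2·1 = -6.
So f(t) = 2t² − 6, and f(4) = 26.

26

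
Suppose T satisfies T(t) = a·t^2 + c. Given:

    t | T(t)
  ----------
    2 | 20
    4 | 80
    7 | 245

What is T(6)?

From T(2) = 20 and T(4) = 80: 4a + c = 20 and 16a + c = 80.
Subtracting: 12a = 60, so a = 5; then c = 20 − 5·4 = 0.
So T(t) = 5t² + 0, and T(6) = 180.

180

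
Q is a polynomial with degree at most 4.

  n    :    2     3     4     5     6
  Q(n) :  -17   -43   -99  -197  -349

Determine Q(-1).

1

First differences: -26, -56, -98, -152. Second differences: -30, -42, -54. Third differences: -12, -12.
Level-3 differences are constant, so Q has degree 3.
Fitting a degree-3 polynomial gives Q(n) = -2n³ + 3n² - 3n - 7.
Then Q(-1) = 1.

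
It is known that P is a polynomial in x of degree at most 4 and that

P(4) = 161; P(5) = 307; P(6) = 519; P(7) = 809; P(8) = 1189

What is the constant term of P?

First differences: 146, 212, 290, 380. Second differences: 66, 78, 90. Third differences: 12, 12.
Level-3 differences are constant, so P has degree 3.
Fitting a degree-3 polynomial gives P(x) = 2x³ + 3x² - 3x - 3.
The constant term is P(0) = -3.

-3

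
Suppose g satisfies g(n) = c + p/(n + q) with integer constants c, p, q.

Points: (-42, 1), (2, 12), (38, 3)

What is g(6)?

(g(n) − c)(n + q) = p for each data point; the three points give a linear system in c and q, then p follows.
Solving: c = 2, q = 2, p = 40, so g(n) = 2 + 40/(n + 2).
Then g(6) = 2 + 40/8 = 7.

7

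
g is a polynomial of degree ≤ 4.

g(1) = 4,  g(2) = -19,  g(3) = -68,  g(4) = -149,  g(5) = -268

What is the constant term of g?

First differences: -23, -49, -81, -119. Second differences: -26, -32, -38. Third differences: -6, -6.
Level-3 differences are constant, so g has degree 3.
Fitting a degree-3 polynomial gives g(t) = -t³ - 7t² + 5t + 7.
The constant term is g(0) = 7.

7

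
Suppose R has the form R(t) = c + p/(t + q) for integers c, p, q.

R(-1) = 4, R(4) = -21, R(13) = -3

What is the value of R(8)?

(R(t) − c)(t + q) = p for each data point; the three points give a linear system in c and q, then p follows.
Solving: c = -1, q = -3, p = -20, so R(t) = -1 − 20/(t − 3).
Then R(8) = -1 − 20/5 = -5.

-5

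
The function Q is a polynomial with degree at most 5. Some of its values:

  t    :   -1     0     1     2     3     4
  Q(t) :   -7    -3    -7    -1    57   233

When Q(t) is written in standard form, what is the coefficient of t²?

-5

First differences: 4, -4, 6, 58, 176. Second differences: -8, 10, 52, 118. Third differences: 18, 42, 66. Fourth differences: 24, 24.
Level-4 differences are constant, so Q has degree 4.
Fitting a degree-4 polynomial gives Q(t) = t^4 + t³ - 5t² - t - 3.
The coefficient of t² is -5.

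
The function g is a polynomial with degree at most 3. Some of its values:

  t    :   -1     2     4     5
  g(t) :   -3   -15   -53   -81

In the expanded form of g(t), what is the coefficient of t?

Write g(t) = at³ + bt² + ct + d; the 4 given values yield a linear system in the 4 coefficients.
Solving, the leading coefficient vanishes, and g(t) = -3t² - t - 1.
The coefficient of t is -1.

-1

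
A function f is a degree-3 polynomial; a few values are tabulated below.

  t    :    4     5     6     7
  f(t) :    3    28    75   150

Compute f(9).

Write f(t) = at³ + bt² + ct + d; the 4 given values yield a linear system in the 4 coefficients.
Solving, f(t) = t³ - 4t² + 3.
Then f(9) = 408.

408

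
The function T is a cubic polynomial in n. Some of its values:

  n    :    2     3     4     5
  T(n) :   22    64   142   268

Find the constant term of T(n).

Write T(n) = an³ + bn² + cn + d; the 4 given values yield a linear system in the 4 coefficients.
Solving, T(n) = 2n³ + 4n - 2.
The constant term is T(0) = -2.

-2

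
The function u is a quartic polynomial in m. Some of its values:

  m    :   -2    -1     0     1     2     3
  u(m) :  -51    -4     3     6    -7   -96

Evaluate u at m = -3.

Write u(m) = am^4 + bm³ + cm² + dm + e; the 6 given values yield a linear system in the 5 coefficients.
Solving, u(m) = -2m^4 + 2m³ + 3m + 3.
Then u(-3) = -222.

-222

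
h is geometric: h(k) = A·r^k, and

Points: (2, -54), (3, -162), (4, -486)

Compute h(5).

-1458

Consecutive ratio: -162/(-54) = 3, and -486/(-162) = 3, so r = 3.
Then A·3^2 = -54 gives A = -6, and h(k) = -6·3^k.
h(5) = -6·3^5 = -1458.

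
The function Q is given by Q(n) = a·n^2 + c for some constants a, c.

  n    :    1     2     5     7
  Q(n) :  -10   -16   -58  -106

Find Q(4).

From Q(1) = -10 and Q(2) = -16: 1a + c = -10 and 4a + c = -16.
Subtracting: 3a = -6, so a = -2; then c = -10 − (-2)·1 = -8.
So Q(n) = -2n² − 8, and Q(4) = -40.

-40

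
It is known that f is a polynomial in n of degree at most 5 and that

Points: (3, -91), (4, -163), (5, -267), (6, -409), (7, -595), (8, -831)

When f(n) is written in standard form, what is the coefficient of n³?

-1

Write f(n) = an^5 + bn^4 + cn³ + dn² + en + p; the 6 given values yield a linear system in the 6 coefficients.
Solving, the top 2 coefficients vanish, and f(n) = -n³ - 4n² - 7n - 7.
The coefficient of n³ is -1.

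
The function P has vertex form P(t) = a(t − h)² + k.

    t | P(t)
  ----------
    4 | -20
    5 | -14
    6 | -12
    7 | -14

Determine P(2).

First differences 6, 2, -2; second difference -4 = 2a, so a = -2.
Expanding, the t-coefficient is −2ah = 4h; matching it to the data gives h = 6, and then k = -12.
So P(t) = -2(t − 6)² − 12.
P(2) = -2·(-4)² − 12 = -44.

-44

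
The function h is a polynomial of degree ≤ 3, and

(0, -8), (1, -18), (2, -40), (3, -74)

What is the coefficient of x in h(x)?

Write h(x) = ax³ + bx² + cx + d; the 4 given values yield a linear system in the 4 coefficients.
Solving, the leading coefficient vanishes, and h(x) = -6x² - 4x - 8.
The coefficient of x is -4.

-4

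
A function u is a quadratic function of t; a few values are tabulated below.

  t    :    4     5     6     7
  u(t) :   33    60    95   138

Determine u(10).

Write u(t) = at² + bt + c; the 4 given values yield a linear system in the 3 coefficients.
Solving, u(t) = 4t² - 9t + 5.
Then u(10) = 315.

315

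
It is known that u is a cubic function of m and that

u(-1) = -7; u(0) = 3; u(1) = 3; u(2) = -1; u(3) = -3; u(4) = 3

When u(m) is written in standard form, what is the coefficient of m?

4

First differences: 10, 0, -4, -2, 6. Second differences: -10, -4, 2, 8. Third differences: 6, 6, 6.
Level-3 differences are constant, so u has degree 3.
Fitting a degree-3 polynomial gives u(m) = m³ - 5m² + 4m + 3.
The coefficient of m is 4.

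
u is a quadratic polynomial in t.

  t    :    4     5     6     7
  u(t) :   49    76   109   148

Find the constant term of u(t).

First differences: 27, 33, 39. Second differences: 6, 6.
Level-2 differences are constant, so u has degree 2.
Fitting a degree-2 polynomial gives u(t) = 3t² + 1.
The constant term is u(0) = 1.

1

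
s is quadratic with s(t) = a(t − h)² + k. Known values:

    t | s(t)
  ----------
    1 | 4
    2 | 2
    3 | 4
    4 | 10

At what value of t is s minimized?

First differences -2, 2, 6; second difference 4 = 2a, so a = 2.
Expanding, the t-coefficient is −2ah = -4h; matching it to the data gives h = 2, and then k = 2.
So s(t) = 2(t − 2)² + 2.
Hence h = 2.

2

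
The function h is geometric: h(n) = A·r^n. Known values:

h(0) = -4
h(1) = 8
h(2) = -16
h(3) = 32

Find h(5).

128

Consecutive ratio: 8/(-4) = -2, and -16/8 = -2, so r = -2.
Then A·(-2)^0 = -4 gives A = -4, and h(n) = -4·(-2)^n.
h(5) = -4·(-2)^5 = 128.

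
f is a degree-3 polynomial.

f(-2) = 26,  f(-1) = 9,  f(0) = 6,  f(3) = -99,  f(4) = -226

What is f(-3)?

75

Write f(x) = ax³ + bx² + cx + d; the 5 given values yield a linear system in the 4 coefficients.
Solving, f(x) = -3x³ - 2x² - 2x + 6.
Then f(-3) = 75.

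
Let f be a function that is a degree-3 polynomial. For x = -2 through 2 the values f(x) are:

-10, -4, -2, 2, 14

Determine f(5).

Write f(x) = ax³ + bx² + cx + d; the 5 given values yield a linear system in the 4 coefficients.
Solving, f(x) = x³ + x² + 2x - 2.
Then f(5) = 158.

158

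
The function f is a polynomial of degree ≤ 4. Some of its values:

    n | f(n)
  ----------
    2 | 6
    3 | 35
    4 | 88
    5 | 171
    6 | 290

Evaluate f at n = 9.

First differences: 29, 53, 83, 119. Second differences: 24, 30, 36. Third differences: 6, 6.
Level-3 differences are constant, so f has degree 3.
Fitting a degree-3 polynomial gives f(n) = n³ + 3n² - 5n - 4.
Then f(9) = 923.

923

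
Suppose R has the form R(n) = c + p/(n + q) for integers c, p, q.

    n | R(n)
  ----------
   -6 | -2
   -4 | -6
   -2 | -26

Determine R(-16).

2

(R(n) − c)(n + q) = p for each data point; the three points give a linear system in c and q, then p follows.
Solving: c = 4, q = 1, p = 30, so R(n) = 4 + 30/(n + 1).
Then R(-16) = 4 + 30/(-15) = 2.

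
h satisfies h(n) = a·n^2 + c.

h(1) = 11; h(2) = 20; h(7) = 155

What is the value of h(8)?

From h(1) = 11 and h(2) = 20: 1a + c = 11 and 4a + c = 20.
Subtracting: 3a = 9, so a = 3; then c = 11 − 3·1 = 8.
So h(n) = 3n² + 8, and h(8) = 200.

200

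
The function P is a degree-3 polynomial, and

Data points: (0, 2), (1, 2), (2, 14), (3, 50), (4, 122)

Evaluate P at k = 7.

674

Write P(k) = ak³ + bk² + ck + d; the 5 given values yield a linear system in the 4 coefficients.
Solving, P(k) = 2k³ - 2k + 2.
Then P(7) = 674.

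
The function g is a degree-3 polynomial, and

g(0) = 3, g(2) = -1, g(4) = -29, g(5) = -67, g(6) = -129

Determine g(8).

Write g(k) = ak³ + bk² + ck + d; the 5 given values yield a linear system in the 4 coefficients.
Solving, g(k) = -k³ + 3k² - 4k + 3.
Then g(8) = -349.

-349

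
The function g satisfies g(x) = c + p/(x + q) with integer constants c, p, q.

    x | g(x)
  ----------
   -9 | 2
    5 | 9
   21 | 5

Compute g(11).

6

(g(x) − c)(x + q) = p for each data point; the three points give a linear system in c and q, then p follows.
Solving: c = 4, q = -1, p = 20, so g(x) = 4 + 20/(x − 1).
Then g(11) = 4 + 20/10 = 6.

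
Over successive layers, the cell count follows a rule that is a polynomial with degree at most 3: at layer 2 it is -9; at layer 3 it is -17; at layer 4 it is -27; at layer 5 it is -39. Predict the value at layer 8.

Write the value at k as u(k).
First differences: -8, -10, -12. Second differences: -2, -2.
Level-2 differences are constant, so u has degree 2.
Fitting a degree-2 polynomial gives u(k) = -k² - 3k + 1.
Then u(8) = -87.

-87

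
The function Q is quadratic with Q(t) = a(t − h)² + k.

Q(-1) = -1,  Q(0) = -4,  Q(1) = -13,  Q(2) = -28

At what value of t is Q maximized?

-1

First differences -3, -9, -15; second difference -6 = 2a, so a = -3.
Expanding, the t-coefficient is −2ah = 6h; matching it to the data gives h = -1, and then k = -1.
So Q(t) = -3(t + 1)² − 1.
Hence h = -1.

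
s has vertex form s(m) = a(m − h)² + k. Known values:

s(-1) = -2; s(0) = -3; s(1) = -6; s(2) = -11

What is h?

First differences -1, -3, -5; second difference -2 = 2a, so a = -1.
Expanding, the m-coefficient is −2ah = 2h; matching it to the data gives h = -1, and then k = -2.
So s(m) = -1(m + 1)² − 2.
Hence h = -1.

-1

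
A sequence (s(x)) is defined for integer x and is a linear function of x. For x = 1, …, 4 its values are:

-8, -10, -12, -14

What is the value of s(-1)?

First differences: -2, -2, -2.
Level-1 differences are constant, so s has degree 1.
Fitting a degree-1 polynomial gives s(x) = -2x - 6.
Then s(-1) = -4.

-4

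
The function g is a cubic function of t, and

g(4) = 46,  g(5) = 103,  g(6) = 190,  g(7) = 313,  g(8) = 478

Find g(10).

First differences: 57, 87, 123, 165. Second differences: 30, 36, 42. Third differences: 6, 6.
Level-3 differences are constant, so g has degree 3.
Fitting a degree-3 polynomial gives g(t) = t³ - 4t - 2.
Then g(10) = 958.

958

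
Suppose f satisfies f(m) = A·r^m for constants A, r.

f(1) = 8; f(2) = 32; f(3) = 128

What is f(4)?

Consecutive ratio: 32/8 = 4, and 128/32 = 4, so r = 4.
Then A·4^1 = 8 gives A = 2, and f(m) = 2·4^m.
f(4) = 2·4^4 = 512.

512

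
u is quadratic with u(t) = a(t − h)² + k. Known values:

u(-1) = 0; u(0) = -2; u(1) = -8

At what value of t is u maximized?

First differences -2, -6; second difference -4 = 2a, so a = -2.
Expanding, the t-coefficient is −2ah = 4h; matching it to the data gives h = -1, and then k = 0.
So u(t) = -2(t + 1)² + 0.
Hence h = -1.

-1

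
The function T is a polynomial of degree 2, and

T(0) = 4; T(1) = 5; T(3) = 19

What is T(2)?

10

Write T(k) = ak² + bk + c; the 3 given values yield a linear system in the 3 coefficients.
Solving, T(k) = 2k² - k + 4.
Then T(2) = 10.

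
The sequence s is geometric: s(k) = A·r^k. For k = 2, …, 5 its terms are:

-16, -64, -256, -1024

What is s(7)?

Consecutive ratio: -64/(-16) = 4, and -256/(-64) = 4, so r = 4.
Then A·4^2 = -16 gives A = -1, and s(k) = -1·4^k.
s(7) = -1·4^7 = -16384.

-16384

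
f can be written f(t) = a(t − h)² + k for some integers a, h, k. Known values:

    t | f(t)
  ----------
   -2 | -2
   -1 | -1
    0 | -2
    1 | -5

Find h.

First differences 1, -1, -3; second difference -2 = 2a, so a = -1.
Expanding, the t-coefficient is −2ah = 2h; matching it to the data gives h = -1, and then k = -1.
So f(t) = -1(t + 1)² − 1.
Hence h = -1.

-1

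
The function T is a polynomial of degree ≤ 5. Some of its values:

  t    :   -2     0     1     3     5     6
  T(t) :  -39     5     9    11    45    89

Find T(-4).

-171

Write T(t) = at^5 + bt^4 + ct³ + dt² + et + p; the 6 given values yield a linear system in the 6 coefficients.
Solving, the top 2 coefficients vanish, and T(t) = t³ - 5t² + 8t + 5.
Then T(-4) = -171.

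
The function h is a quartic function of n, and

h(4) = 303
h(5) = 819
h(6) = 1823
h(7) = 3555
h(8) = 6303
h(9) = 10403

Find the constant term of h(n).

First differences: 516, 1004, 1732, 2748, 4100. Second differences: 488, 728, 1016, 1352. Third differences: 240, 288, 336. Fourth differences: 48, 48.
Level-4 differences are constant, so h has degree 4.
Fitting a degree-4 polynomial gives h(n) = 2n^4 - 4n³ + 2n² + 4n - 1.
The constant term is h(0) = -1.

-1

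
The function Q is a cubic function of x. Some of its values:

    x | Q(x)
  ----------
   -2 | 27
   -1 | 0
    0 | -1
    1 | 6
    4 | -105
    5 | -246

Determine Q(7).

Write Q(x) = ax³ + bx² + cx + d; the 6 given values yield a linear system in the 4 coefficients.
Solving, Q(x) = -3x³ + 4x² + 6x - 1.
Then Q(7) = -792.

-792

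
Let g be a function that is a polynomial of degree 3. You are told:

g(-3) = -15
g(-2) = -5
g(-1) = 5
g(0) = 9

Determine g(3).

-75

Write g(k) = ak³ + bk² + ck + d; the 4 given values yield a linear system in the 4 coefficients.
Solving, g(k) = -k³ - 6k² - k + 9.
Then g(3) = -75.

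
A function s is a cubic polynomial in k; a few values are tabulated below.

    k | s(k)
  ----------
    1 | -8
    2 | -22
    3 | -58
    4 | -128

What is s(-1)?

2

Write s(k) = ak³ + bk² + ck + d; the 4 given values yield a linear system in the 4 coefficients.
Solving, s(k) = -2k³ + k² - 3k - 4.
Then s(-1) = 2.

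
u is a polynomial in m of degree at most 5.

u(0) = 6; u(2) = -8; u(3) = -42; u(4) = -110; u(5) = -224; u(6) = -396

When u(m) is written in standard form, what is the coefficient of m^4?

Write u(m) = am^5 + bm^4 + cm³ + dm² + em + p; the 6 given values yield a linear system in the 6 coefficients.
Solving, the top 2 coefficients vanish, and u(m) = -2m³ + m² - m + 6.
The coefficient of m^4 is 0.

0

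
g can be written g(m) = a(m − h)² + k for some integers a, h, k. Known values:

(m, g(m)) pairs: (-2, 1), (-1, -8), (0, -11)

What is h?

0

First differences -9, -3; second difference 6 = 2a, so a = 3.
Expanding, the m-coefficient is −2ah = -6h; matching it to the data gives h = 0, and then k = -11.
So g(m) = 3(m + 0)² − 11.
Hence h = 0.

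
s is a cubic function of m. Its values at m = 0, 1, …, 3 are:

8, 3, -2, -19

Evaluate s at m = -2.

66

Write s(m) = am³ + bm² + cm + d; the 4 given values yield a linear system in the 4 coefficients.
Solving, s(m) = -2m³ + 6m² - 9m + 8.
Then s(-2) = 66.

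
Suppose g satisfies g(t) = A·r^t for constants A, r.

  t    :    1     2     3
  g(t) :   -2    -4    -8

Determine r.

2

Consecutive ratio: -4/(-2) = 2, and -8/(-4) = 2, so r = 2.
Then A·2^1 = -2 gives A = -1, and g(t) = -1·2^t.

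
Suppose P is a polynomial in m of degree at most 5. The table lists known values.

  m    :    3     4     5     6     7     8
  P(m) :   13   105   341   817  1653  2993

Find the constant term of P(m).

First differences: 92, 236, 476, 836, 1340. Second differences: 144, 240, 360, 504. Third differences: 96, 120, 144. Fourth differences: 24, 24.
Level-4 differences are constant, so P has degree 4.
Fitting a degree-4 polynomial gives P(m) = m^4 - 2m³ - m² - 2m + 1.
The constant term is P(0) = 1.

1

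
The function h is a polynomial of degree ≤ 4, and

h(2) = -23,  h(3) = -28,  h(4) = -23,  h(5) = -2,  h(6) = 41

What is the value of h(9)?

362

Write h(m) = am^4 + bm³ + cm² + dm + e; the 5 given values yield a linear system in the 5 coefficients.
Solving, the leading coefficient vanishes, and h(m) = m³ - 4m² - 4m - 7.
Then h(9) = 362.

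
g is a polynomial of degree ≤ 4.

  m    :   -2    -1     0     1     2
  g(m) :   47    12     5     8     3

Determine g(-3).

First differences: -35, -7, 3, -5. Second differences: 28, 10, -8. Third differences: -18, -18.
Level-3 differences are constant, so g has degree 3.
Fitting a degree-3 polynomial gives g(m) = -3m³ + 5m² + m + 5.
Then g(-3) = 128.

128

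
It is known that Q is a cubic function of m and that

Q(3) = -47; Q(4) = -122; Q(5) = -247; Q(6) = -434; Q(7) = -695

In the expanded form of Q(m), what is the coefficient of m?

First differences: -75, -125, -187, -261. Second differences: -50, -62, -74. Third differences: -12, -12.
Level-3 differences are constant, so Q has degree 3.
Fitting a degree-3 polynomial gives Q(m) = -2m³ - m² + 6m - 2.
The coefficient of m is 6.

6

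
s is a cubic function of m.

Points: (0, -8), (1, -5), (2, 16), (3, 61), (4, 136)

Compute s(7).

First differences: 3, 21, 45, 75. Second differences: 18, 24, 30. Third differences: 6, 6.
Level-3 differences are constant, so s has degree 3.
Fitting a degree-3 polynomial gives s(m) = m³ + 6m² - 4m - 8.
Then s(7) = 601.

601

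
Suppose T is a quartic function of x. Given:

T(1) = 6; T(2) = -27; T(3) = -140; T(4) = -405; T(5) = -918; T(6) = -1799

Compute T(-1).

First differences: -33, -113, -265, -513, -881. Second differences: -80, -152, -248, -368. Third differences: -72, -96, -120. Fourth differences: -24, -24.
Level-4 differences are constant, so T has degree 4.
Fitting a degree-4 polynomial gives T(x) = -x^4 - 2x³ - 3x² + 5x + 7.
Then T(-1) = 0.

0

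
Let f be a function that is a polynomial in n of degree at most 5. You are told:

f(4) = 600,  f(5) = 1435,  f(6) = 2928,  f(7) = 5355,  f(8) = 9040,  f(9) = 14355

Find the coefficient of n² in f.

-3

First differences: 835, 1493, 2427, 3685, 5315. Second differences: 658, 934, 1258, 1630. Third differences: 276, 324, 372. Fourth differences: 48, 48.
Level-4 differences are constant, so f has degree 4.
Fitting a degree-4 polynomial gives f(n) = 2n^4 + 2n³ - 3n² + 2n.
The coefficient of n² is -3.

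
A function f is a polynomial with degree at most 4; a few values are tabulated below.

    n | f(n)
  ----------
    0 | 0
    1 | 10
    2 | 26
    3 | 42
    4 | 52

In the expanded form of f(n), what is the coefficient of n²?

Write f(n) = an^4 + bn³ + cn² + dn + e; the 5 given values yield a linear system in the 5 coefficients.
Solving, the leading coefficient vanishes, and f(n) = -n³ + 6n² + 5n.
The coefficient of n² is 6.

6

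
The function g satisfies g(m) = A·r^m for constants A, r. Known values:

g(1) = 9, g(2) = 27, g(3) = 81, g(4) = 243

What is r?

3

Consecutive ratio: 27/9 = 3, and 81/27 = 3, so r = 3.
Then A·3^1 = 9 gives A = 3, and g(m) = 3·3^m.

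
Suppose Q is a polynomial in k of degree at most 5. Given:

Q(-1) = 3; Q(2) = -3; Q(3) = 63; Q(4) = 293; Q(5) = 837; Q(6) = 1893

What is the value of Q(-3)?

237

Write Q(k) = ak^5 + bk^4 + ck³ + dk² + ek + p; the 6 given values yield a linear system in the 6 coefficients.
Solving, the leading coefficient vanishes, and Q(k) = 2k^4 - 3k³ - k² - 2k - 3.
Then Q(-3) = 237.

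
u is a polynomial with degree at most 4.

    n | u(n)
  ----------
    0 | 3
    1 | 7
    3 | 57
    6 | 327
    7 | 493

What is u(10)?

1303

Write u(n) = an^4 + bn³ + cn² + dn + e; the 5 given values yield a linear system in the 5 coefficients.
Solving, the leading coefficient vanishes, and u(n) = n³ + 3n² + 3.
Then u(10) = 1303.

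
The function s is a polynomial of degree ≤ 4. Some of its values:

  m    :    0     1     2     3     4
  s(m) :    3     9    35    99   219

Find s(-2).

First differences: 6, 26, 64, 120. Second differences: 20, 38, 56. Third differences: 18, 18.
Level-3 differences are constant, so s has degree 3.
Fitting a degree-3 polynomial gives s(m) = 3m³ + m² + 2m + 3.
Then s(-2) = -21.

-21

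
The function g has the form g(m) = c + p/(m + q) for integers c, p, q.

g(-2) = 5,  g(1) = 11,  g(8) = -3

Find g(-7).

(g(m) − c)(m + q) = p for each data point; the three points give a linear system in c and q, then p follows.
Solving: c = 1, q = -3, p = -20, so g(m) = 1 − 20/(m − 3).
Then g(-7) = 1 − 20/(-10) = 3.

3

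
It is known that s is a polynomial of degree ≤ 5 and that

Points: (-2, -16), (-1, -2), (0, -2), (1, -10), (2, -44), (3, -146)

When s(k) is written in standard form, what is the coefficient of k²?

-3

First differences: 14, 0, -8, -34, -102. Second differences: -14, -8, -26, -68. Third differences: 6, -18, -42. Fourth differences: -24, -24.
Level-4 differences are constant, so s has degree 4.
Fitting a degree-4 polynomial gives s(k) = -k^4 - k³ - 3k² - 3k - 2.
The coefficient of k² is -3.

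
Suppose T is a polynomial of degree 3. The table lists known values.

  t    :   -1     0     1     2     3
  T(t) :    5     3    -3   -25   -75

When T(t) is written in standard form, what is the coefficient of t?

-2

Write T(t) = at³ + bt² + ct + d; the 5 given values yield a linear system in the 4 coefficients.
Solving, T(t) = -2t³ - 2t² - 2t + 3.
The coefficient of t is -2.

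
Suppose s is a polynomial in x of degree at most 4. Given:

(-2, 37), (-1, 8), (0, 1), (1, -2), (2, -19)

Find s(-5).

436

First differences: -29, -7, -3, -17. Second differences: 22, 4, -14. Third differences: -18, -18.
Level-3 differences are constant, so s has degree 3.
Fitting a degree-3 polynomial gives s(x) = -3x³ + 2x² - 2x + 1.
Then s(-5) = 436.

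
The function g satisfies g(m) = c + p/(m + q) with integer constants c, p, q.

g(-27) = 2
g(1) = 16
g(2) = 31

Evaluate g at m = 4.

-29

(g(m) − c)(m + q) = p for each data point; the three points give a linear system in c and q, then p follows.
Solving: c = 1, q = -3, p = -30, so g(m) = 1 − 30/(m − 3).
Then g(4) = 1 − 30/1 = -29.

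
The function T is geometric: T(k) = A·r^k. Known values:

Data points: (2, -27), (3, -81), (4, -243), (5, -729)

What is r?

Consecutive ratio: -81/(-27) = 3, and -243/(-81) = 3, so r = 3.
Then A·3^2 = -27 gives A = -3, and T(k) = -3·3^k.

3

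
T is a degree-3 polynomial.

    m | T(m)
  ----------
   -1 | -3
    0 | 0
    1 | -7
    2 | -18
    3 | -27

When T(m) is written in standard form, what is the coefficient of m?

-3

First differences: 3, -7, -11, -9. Second differences: -10, -4, 2. Third differences: 6, 6.
Level-3 differences are constant, so T has degree 3.
Fitting a degree-3 polynomial gives T(m) = m³ - 5m² - 3m.
The coefficient of m is -3.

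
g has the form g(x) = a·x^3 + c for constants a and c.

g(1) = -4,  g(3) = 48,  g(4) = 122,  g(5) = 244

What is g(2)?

From g(1) = -4 and g(3) = 48: 1a + c = -4 and 27a + c = 48.
Subtracting: 26a = 52, so a = 2; then c = -4 − 2·1 = -6.
So g(x) = 2x³ − 6, and g(2) = 10.

10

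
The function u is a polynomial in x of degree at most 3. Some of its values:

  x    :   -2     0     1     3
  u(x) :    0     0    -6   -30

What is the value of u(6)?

-96

Write u(x) = ax³ + bx² + cx + d; the 4 given values yield a linear system in the 4 coefficients.
Solving, the leading coefficient vanishes, and u(x) = -2x² - 4x.
Then u(6) = -96.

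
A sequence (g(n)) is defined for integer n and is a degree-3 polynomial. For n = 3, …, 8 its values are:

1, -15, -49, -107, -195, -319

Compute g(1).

First differences: -16, -34, -58, -88, -124. Second differences: -18, -24, -30, -36. Third differences: -6, -6, -6.
Level-3 differences are constant, so g has degree 3.
Fitting a degree-3 polynomial gives g(n) = -n³ + 3n² + 1.
Then g(1) = 3.

3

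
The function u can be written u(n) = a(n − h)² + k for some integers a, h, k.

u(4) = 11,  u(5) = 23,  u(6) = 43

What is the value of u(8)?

First differences 12, 20; second difference 8 = 2a, so a = 4.
Expanding, the n-coefficient is −2ah = -8h; matching it to the data gives h = 3, and then k = 7.
So u(n) = 4(n − 3)² + 7.
u(8) = 4·5² + 7 = 107.

107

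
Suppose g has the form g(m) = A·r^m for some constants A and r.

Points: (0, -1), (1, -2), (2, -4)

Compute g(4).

-16

Consecutive ratio: -2/(-1) = 2, and -4/(-2) = 2, so r = 2.
Then A·2^0 = -1 gives A = -1, and g(m) = -1·2^m.
g(4) = -1·2^4 = -16.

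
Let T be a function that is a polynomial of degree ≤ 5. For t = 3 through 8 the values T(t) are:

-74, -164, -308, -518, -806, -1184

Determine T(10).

First differences: -90, -144, -210, -288, -378. Second differences: -54, -66, -78, -90. Third differences: -12, -12, -12.
Level-3 differences are constant, so T has degree 3.
Fitting a degree-3 polynomial gives T(t) = -2t³ - 3t² + 5t - 8.
Then T(10) = -2258.

-2258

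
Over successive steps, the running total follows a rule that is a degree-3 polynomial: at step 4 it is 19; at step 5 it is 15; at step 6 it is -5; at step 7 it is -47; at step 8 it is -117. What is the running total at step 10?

Write the value at n as s(n).
Write s(n) = an³ + bn² + cn + d; the 5 given values yield a linear system in the 4 coefficients.
Solving, s(n) = -n³ + 7n² - 6n - 5.
Then s(10) = -365.

-365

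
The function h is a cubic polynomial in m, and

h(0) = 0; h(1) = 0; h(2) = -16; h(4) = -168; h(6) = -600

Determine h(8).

-1456

Write h(m) = am³ + bm² + cm + d; the 5 given values yield a linear system in the 4 coefficients.
Solving, h(m) = -3m³ + m² + 2m.
Then h(8) = -1456.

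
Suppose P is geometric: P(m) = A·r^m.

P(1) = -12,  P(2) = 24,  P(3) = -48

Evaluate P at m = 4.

Consecutive ratio: 24/(-12) = -2, and -48/24 = -2, so r = -2.
Then A·(-2)^1 = -12 gives A = 6, and P(m) = 6·(-2)^m.
P(4) = 6·(-2)^4 = 96.

96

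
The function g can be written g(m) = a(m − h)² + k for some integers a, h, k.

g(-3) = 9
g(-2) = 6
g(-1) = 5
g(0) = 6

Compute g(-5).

First differences -3, -1, 1; second difference 2 = 2a, so a = 1.
Expanding, the m-coefficient is −2ah = -2h; matching it to the data gives h = -1, and then k = 5.
So g(m) = 1(m + 1)² + 5.
g(-5) = 1·(-4)² + 5 = 21.

21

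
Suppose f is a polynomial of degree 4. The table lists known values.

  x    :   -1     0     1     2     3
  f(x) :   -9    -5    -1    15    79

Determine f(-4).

Write f(x) = ax^4 + bx³ + cx² + dx + e; the 5 given values yield a linear system in the 5 coefficients.
Solving, f(x) = x^4 - x² + 4x - 5.
Then f(-4) = 219.

219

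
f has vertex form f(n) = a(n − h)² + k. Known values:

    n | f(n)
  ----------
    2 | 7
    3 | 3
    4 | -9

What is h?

First differences -4, -12; second difference -8 = 2a, so a = -4.
Expanding, the n-coefficient is −2ah = 8h; matching it to the data gives h = 2, and then k = 7.
So f(n) = -4(n − 2)² + 7.
Hence h = 2.

2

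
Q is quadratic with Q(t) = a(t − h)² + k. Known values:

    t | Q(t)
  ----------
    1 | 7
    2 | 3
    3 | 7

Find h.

First differences -4, 4; second difference 8 = 2a, so a = 4.
Expanding, the t-coefficient is −2ah = -8h; matching it to the data gives h = 2, and then k = 3.
So Q(t) = 4(t − 2)² + 3.
Hence h = 2.

2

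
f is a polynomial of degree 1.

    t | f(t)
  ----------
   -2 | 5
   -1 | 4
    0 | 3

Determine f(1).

2

Write f(t) = at + b; the 3 given values yield a linear system in the 2 coefficients.
Solving, f(t) = -t + 3.
Then f(1) = 2.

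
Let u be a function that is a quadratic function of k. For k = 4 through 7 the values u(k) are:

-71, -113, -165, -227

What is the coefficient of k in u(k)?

3

First differences: -42, -52, -62. Second differences: -10, -10.
Level-2 differences are constant, so u has degree 2.
Fitting a degree-2 polynomial gives u(k) = -5k² + 3k - 3.
The coefficient of k is 3.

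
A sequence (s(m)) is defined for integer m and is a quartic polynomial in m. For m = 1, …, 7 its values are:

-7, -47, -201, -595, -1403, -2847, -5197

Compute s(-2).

-31

First differences: -40, -154, -394, -808, -1444, -2350. Second differences: -114, -240, -414, -636, -906. Third differences: -126, -174, -222, -270. Fourth differences: -48, -48, -48.
Level-4 differences are constant, so s has degree 4.
Fitting a degree-4 polynomial gives s(m) = -2m^4 - m³ - m² - 3.
Then s(-2) = -31.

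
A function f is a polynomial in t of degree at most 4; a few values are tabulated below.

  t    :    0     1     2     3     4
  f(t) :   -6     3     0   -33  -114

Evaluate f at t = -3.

75

First differences: 9, -3, -33, -81. Second differences: -12, -30, -48. Third differences: -18, -18.
Level-3 differences are constant, so f has degree 3.
Fitting a degree-3 polynomial gives f(t) = -3t³ + 3t² + 9t - 6.
Then f(-3) = 75.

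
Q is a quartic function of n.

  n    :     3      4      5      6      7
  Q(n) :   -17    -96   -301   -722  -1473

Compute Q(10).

Write Q(n) = an^4 + bn³ + cn² + dn + e; the 5 given values yield a linear system in the 5 coefficients.
Solving, Q(n) = -n^4 + 3n³ - 2n² - n + 4.
Then Q(10) = -7206.

-7206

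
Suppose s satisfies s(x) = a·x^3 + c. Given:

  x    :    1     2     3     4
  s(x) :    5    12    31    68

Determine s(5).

129

From s(1) = 5 and s(2) = 12: 1a + c = 5 and 8a + c = 12.
Subtracting: 7a = 7, so a = 1; then c = 5 − 1·1 = 4.
So s(x) = 1x³ + 4, and s(5) = 129.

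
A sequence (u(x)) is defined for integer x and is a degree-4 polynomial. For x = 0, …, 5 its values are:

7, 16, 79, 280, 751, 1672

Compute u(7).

First differences: 9, 63, 201, 471, 921. Second differences: 54, 138, 270, 450. Third differences: 84, 132, 180. Fourth differences: 48, 48.
Level-4 differences are constant, so u has degree 4.
Fitting a degree-4 polynomial gives u(x) = 2x^4 + 2x³ + 7x² - 2x + 7.
Then u(7) = 5824.

5824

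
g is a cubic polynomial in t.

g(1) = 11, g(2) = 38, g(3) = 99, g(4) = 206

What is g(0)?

Write g(t) = at³ + bt² + ct + d; the 4 given values yield a linear system in the 4 coefficients.
Solving, g(t) = 2t³ + 5t² - 2t + 6.
Then g(0) = 6.

6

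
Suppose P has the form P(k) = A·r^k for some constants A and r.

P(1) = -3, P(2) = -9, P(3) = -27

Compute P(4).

Consecutive ratio: -9/(-3) = 3, and -27/(-9) = 3, so r = 3.
Then A·3^1 = -3 gives A = -1, and P(k) = -1·3^k.
P(4) = -1·3^4 = -81.

-81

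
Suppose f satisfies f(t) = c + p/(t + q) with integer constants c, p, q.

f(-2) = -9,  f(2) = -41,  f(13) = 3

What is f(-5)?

(f(t) − c)(t + q) = p for each data point; the three points give a linear system in c and q, then p follows.
Solving: c = -1, q = -3, p = 40, so f(t) = -1 + 40/(t − 3).
Then f(-5) = -1 + 40/(-8) = -6.

-6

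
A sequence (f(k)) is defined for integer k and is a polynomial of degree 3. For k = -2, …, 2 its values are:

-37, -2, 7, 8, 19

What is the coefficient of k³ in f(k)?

First differences: 35, 9, 1, 11. Second differences: -26, -8, 10. Third differences: 18, 18.
Level-3 differences are constant, so f has degree 3.
Fitting a degree-3 polynomial gives f(k) = 3k³ - 4k² + 2k + 7.
The coefficient of k³ is 3.

3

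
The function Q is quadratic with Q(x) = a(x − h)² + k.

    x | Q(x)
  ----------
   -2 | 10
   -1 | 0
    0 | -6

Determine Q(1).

-8

First differences -10, -6; second difference 4 = 2a, so a = 2.
Expanding, the x-coefficient is −2ah = -4h; matching it to the data gives h = 1, and then k = -8.
So Q(x) = 2(x − 1)² − 8.
Q(1) = 2·0² − 8 = -8.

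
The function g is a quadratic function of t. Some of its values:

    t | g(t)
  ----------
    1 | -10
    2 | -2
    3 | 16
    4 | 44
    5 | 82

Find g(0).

First differences: 8, 18, 28, 38. Second differences: 10, 10, 10.
Level-2 differences are constant, so g has degree 2.
Fitting a degree-2 polynomial gives g(t) = 5t² - 7t - 8.
Then g(0) = -8.

-8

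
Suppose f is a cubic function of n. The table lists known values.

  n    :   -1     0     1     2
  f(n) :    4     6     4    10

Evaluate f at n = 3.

36

Write f(n) = an³ + bn² + cn + d; the 4 given values yield a linear system in the 4 coefficients.
Solving, f(n) = 2n³ - 2n² - 2n + 6.
Then f(3) = 36.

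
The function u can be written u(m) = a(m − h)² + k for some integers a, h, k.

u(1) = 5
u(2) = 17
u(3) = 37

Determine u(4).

First differences 12, 20; second difference 8 = 2a, so a = 4.
Expanding, the m-coefficient is −2ah = -8h; matching it to the data gives h = 0, and then k = 1.
So u(m) = 4(m + 0)² + 1.
u(4) = 4·4² + 1 = 65.

65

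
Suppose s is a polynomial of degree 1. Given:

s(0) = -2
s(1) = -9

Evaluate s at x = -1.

Write s(x) = ax + b; the 2 given values yield a linear system in the 2 coefficients.
Solving, s(x) = -7x - 2.
Then s(-1) = 5.

5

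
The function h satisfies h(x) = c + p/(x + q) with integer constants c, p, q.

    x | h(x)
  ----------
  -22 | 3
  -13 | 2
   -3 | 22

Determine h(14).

(h(x) − c)(x + q) = p for each data point; the three points give a linear system in c and q, then p follows.
Solving: c = 4, q = 4, p = 18, so h(x) = 4 + 18/(x + 4).
Then h(14) = 4 + 18/18 = 5.

5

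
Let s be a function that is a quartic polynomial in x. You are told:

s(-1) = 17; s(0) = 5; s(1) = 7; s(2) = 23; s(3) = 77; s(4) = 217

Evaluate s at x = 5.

515

Write s(x) = ax^4 + bx³ + cx² + dx + e; the 6 given values yield a linear system in the 5 coefficients.
Solving, s(x) = x^4 - 2x³ + 6x² - 3x + 5.
Then s(5) = 515.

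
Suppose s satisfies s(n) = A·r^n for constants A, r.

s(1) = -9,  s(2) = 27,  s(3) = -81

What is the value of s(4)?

Consecutive ratio: 27/(-9) = -3, and -81/27 = -3, so r = -3.
Then A·(-3)^1 = -9 gives A = 3, and s(n) = 3·(-3)^n.
s(4) = 3·(-3)^4 = 243.

243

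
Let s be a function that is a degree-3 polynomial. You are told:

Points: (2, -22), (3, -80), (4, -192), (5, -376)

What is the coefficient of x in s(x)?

Write s(x) = ax³ + bx² + cx + d; the 4 given values yield a linear system in the 4 coefficients.
Solving, s(x) = -3x³ - x + 4.
The coefficient of x is -1.

-1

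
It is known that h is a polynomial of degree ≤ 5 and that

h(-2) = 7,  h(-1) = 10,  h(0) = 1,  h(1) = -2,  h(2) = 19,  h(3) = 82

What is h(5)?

406

First differences: 3, -9, -3, 21, 63. Second differences: -12, 6, 24, 42. Third differences: 18, 18, 18.
Level-3 differences are constant, so h has degree 3.
Fitting a degree-3 polynomial gives h(x) = 3x³ + 3x² - 9x + 1.
Then h(5) = 406.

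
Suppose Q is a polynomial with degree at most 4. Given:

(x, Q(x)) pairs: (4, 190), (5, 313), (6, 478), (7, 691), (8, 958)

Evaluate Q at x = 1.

13

Write Q(x) = ax^4 + bx³ + cx² + dx + e; the 5 given values yield a linear system in the 5 coefficients.
Solving, the leading coefficient vanishes, and Q(x) = x³ + 6x² + 8x - 2.
Then Q(1) = 13.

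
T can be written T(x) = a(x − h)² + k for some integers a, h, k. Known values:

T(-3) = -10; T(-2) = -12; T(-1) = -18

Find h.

-3

First differences -2, -6; second difference -4 = 2a, so a = -2.
Expanding, the x-coefficient is −2ah = 4h; matching it to the data gives h = -3, and then k = -10.
So T(x) = -2(x + 3)² − 10.
Hence h = -3.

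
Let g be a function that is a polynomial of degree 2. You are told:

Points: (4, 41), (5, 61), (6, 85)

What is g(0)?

1

Write g(t) = at² + bt + c; the 3 given values yield a linear system in the 3 coefficients.
Solving, g(t) = 2t² + 2t + 1.
The constant term is g(0) = 1.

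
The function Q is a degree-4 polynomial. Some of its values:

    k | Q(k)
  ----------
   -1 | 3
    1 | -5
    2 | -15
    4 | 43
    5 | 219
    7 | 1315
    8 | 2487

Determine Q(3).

-13

Write Q(k) = ak^4 + bk³ + ck² + dk + e; the 7 given values yield a linear system in the 5 coefficients.
Solving, Q(k) = k^4 - 3k³ - k² - k - 1.
Then Q(3) = -13.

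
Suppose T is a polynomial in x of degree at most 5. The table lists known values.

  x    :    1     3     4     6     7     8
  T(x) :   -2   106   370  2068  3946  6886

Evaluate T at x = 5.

Write T(x) = ax^5 + bx^4 + cx³ + dx² + ex + p; the 6 given values yield a linear system in the 6 coefficients.
Solving, the leading coefficient vanishes, and T(x) = 2x^4 - 3x³ + 4x² - 3x - 2.
Then T(5) = 958.

958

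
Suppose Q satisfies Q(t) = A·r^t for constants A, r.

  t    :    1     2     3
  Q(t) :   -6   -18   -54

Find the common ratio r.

Consecutive ratio: -18/(-6) = 3, and -54/(-18) = 3, so r = 3.
Then A·3^1 = -6 gives A = -2, and Q(t) = -2·3^t.

3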